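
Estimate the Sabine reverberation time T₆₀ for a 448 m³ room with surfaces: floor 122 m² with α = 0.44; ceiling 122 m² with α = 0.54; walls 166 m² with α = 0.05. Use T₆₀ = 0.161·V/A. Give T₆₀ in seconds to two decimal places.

Total absorption A = 122·0.44 + 122·0.54 + 166·0.05 = 127.86 m² sabins.
T₆₀ = 0.161 × 448 / 127.86 = 0.564 s.

0.56 s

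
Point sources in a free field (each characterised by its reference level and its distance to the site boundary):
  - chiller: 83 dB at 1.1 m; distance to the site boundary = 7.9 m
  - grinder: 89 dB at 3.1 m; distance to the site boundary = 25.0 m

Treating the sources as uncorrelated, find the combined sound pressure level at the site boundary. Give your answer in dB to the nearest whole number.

Apply inverse-square spreading to bring every level to the receiver, then sum 10^(L/10).
chiller: 83 − 20·log₁₀(7.9/1.1) = 83 − 17.12 = 65.88 dB.
grinder: 89 − 20·log₁₀(25.0/3.1) = 89 − 18.13 = 70.87 dB.
Σ 10^(L/10) = 1.608e+07 → L_total = 10·log₁₀(1.608e+07) = 72.06 dB.

72 dB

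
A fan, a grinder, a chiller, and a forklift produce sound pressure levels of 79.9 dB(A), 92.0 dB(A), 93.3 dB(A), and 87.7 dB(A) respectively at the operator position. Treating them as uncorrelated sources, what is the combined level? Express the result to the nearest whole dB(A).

Incoherent sources combine by intensity addition: L_total = 10·log₁₀(Σ 10^(L_i/10)).
Σ 10^(L/10) = 10^(79.9/10) + 10^(92.0/10) + 10^(93.3/10) + 10^(87.7/10) = 4.409e+09.
L_total = 10·log₁₀(4.409e+09) = 96.44 dB(A).

96 dB(A)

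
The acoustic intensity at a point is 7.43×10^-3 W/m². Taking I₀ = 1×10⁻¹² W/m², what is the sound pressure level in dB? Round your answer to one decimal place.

Dividing by I₀ shifts the exponent by 12: I/I₀ = 7.43×10^9.
L = 10·(0.8710 + 9) = 98.71 dB.

98.7 dB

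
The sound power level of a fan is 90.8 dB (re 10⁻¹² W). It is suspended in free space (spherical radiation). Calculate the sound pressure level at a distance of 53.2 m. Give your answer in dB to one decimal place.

45.3 dB

L_p = L_w − 10·log₁₀(4π·r²) with r = 53.2 m.
4π·r² = 3.557e+04 m², 10·log₁₀ of that is 45.510 dB.
L_p = 90.8 − 45.510 = 45.29 dB.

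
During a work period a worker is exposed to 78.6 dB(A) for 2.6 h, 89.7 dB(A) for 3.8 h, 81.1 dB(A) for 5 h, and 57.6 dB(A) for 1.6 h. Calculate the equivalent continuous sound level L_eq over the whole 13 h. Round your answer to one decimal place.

L_eq = 10·log₁₀[(1/T)·Σ tᵢ·10^(Lᵢ/10)] with T = 13 h.
Σ tᵢ·10^(Lᵢ/10) = 2.6·10^(78.6/10) + 3.8·10^(89.7/10) + 5·10^(81.1/10) + 1.6·10^(57.6/10) = 4.380e+09.
L_eq = 10·log₁₀(4.380e+09/13) = 85.28 dB(A).

85.3 dB(A)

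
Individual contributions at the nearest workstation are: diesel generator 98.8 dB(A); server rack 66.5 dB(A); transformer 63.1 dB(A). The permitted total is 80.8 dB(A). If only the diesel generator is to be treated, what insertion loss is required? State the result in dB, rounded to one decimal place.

18.2 dB

Fixed contribution from the other sources: Σ 10^(L/10) = 10^(66.5/10) + 10^(63.1/10) = 6.509e+06 (68.13 dB(A)).
To meet 80.8 dB(A) overall, the treated diesel generator may contribute at most 10^(80.8/10) − 6.509e+06 = 1.137e+08, i.e. 80.56 dB(A).
So the diesel generator must be reduced from 98.8 to 80.56 dB(A): IL = 18.24 dB.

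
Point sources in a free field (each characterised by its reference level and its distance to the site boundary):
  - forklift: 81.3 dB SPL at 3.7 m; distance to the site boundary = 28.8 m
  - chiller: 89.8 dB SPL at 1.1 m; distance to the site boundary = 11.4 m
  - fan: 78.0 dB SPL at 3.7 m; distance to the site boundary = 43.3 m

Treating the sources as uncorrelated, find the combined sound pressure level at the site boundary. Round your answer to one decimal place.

Apply inverse-square spreading to bring every level to the receiver, then sum 10^(L/10).
forklift: 81.3 − 20·log₁₀(28.8/3.7) = 81.3 − 17.82 = 63.48 dB SPL.
chiller: 89.8 − 20·log₁₀(11.4/1.1) = 89.8 − 20.31 = 69.49 dB SPL.
fan: 78.0 − 20·log₁₀(43.3/3.7) = 78.0 − 21.37 = 56.63 dB SPL.
Σ 10^(L/10) = 1.158e+07 → L_total = 10·log₁₀(1.158e+07) = 70.64 dB SPL.

70.6 dB SPL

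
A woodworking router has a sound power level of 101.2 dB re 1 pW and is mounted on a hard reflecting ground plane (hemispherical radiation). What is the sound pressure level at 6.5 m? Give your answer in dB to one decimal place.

77.0 dB

The power spreads over a hemisphere of area 2π·r², so L_p = L_w − 10·log₁₀(2π·r²).
2π·r² = 265.5 m², 10·log₁₀ of that is 24.240 dB.
L_p = 101.2 − 24.240 = 76.96 dB.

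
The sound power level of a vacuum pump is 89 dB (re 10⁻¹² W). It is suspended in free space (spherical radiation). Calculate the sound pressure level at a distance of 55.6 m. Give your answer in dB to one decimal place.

The power spreads over a sphere of area 4π·r², so L_p = L_w − 10·log₁₀(4π·r²).
4π·r² = 3.885e+04 m², 10·log₁₀ of that is 45.894 dB.
L_p = 89 − 45.894 = 43.11 dB.

43.1 dB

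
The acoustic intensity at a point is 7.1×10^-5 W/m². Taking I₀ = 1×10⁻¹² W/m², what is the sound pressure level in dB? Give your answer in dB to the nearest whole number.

Dividing by I₀ shifts the exponent by 12: I/I₀ = 7.1×10^7.
L = 10·(0.8513 + 7) = 78.51 dB.

79 dB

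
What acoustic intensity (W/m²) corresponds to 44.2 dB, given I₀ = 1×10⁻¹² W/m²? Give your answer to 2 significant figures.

I/I₀ = 10^(44.2/10) = 2.63e+04, so I = 2.63e+04 × 10⁻¹² W/m².

2.6e-08 W/m²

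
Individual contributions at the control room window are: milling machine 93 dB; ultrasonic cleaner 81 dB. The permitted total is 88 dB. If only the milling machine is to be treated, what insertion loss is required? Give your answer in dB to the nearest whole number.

6 dB

Everything except the milling machine sums to 10^(81/10) = 1.259e+08 in linear terms, 81.00 dB.
To meet 88 dB overall, the treated milling machine may contribute at most 10^(88/10) − 1.259e+08 = 5.051e+08, i.e. 87.03 dB.
Required insertion loss = 93 − 87.03 = 5.97 dB.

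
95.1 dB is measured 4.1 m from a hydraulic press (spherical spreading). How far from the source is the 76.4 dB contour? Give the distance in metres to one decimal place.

35.3 m

The 18.7 dB drop corresponds to a distance ratio of 10^(18.7/20) for a point source.
r₂ = 4.1·10^((95.1−76.4)/20) = 4.1·10^(18.7/20) = 35.30 m.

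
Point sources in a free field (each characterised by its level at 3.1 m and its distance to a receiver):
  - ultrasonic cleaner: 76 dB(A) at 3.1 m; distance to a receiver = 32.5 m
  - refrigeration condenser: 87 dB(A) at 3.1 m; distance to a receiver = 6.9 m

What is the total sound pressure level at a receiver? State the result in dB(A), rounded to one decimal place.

First find each source's level at the receiver (point-source: −20·log₁₀(r/r_ref)), then combine on an intensity basis.
ultrasonic cleaner: 76 − 20·log₁₀(32.5/3.1) = 76 − 20.41 = 55.59 dB(A).
refrigeration condenser: 87 − 20·log₁₀(6.9/3.1) = 87 − 6.95 = 80.05 dB(A).
Σ 10^(L/10) = 1.015e+08 → L_total = 10·log₁₀(1.015e+08) = 80.07 dB(A).

80.1 dB(A)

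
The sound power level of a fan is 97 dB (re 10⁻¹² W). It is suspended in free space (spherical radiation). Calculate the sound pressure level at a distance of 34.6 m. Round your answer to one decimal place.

55.2 dB

L_p = L_w − 10·log₁₀(4π·r²) with r = 34.6 m.
4π·r² = 1.504e+04 m², 10·log₁₀ of that is 41.774 dB.
L_p = 97 − 41.774 = 55.23 dB.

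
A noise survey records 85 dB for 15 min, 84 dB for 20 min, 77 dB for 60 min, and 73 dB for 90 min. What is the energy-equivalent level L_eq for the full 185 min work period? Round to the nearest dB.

The energy average is taken in the linear domain: L_eq = 10·log₁₀[(Σ tᵢ·10^(Lᵢ/10))/T], T = 185 min.
Σ tᵢ·10^(Lᵢ/10) = 15·10^(85/10) + 20·10^(84/10) + 60·10^(77/10) + 90·10^(73/10) = 1.457e+10.
L_eq = 10·log₁₀(1.457e+10/185) = 78.96 dB.

79 dB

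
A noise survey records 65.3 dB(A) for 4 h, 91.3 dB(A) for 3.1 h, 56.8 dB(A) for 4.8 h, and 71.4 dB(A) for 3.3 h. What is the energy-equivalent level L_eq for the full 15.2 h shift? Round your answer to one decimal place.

84.5 dB(A)

L_eq = 10·log₁₀[(1/T)·Σ tᵢ·10^(Lᵢ/10)] with T = 15.2 h.
Σ tᵢ·10^(Lᵢ/10) = 4·10^(65.3/10) + 3.1·10^(91.3/10) + 4.8·10^(56.8/10) + 3.3·10^(71.4/10) = 4.243e+09.
L_eq = 10·log₁₀(4.243e+09/15.2) = 84.46 dB(A).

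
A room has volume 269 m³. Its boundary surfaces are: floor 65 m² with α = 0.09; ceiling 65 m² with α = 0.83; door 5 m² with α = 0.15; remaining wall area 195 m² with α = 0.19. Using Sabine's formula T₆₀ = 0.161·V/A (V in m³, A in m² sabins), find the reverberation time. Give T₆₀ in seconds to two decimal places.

Total absorption A = 65·0.09 + 65·0.83 + 5·0.15 + 195·0.19 = 97.60 m² sabins.
T₆₀ = 0.161·V/A = 0.161·269/97.60 = 0.444 s.

0.44 s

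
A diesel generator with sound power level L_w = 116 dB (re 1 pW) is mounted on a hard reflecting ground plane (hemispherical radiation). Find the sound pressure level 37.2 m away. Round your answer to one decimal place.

Free-field hemispherical radiation: L_p = L_w − 10·log₁₀(2π·r²), r = 37.2 m.
2π·r² = 8695 m², 10·log₁₀ of that is 39.393 dB.
L_p = 116 − 39.393 = 76.61 dB.

76.6 dB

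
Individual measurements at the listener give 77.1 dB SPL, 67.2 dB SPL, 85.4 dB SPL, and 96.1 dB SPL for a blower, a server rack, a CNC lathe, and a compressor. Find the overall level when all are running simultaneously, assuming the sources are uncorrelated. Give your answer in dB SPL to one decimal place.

Incoherent sources combine by intensity addition: L_total = 10·log₁₀(Σ 10^(L_i/10)).
Σ 10^(L/10) = 10^(77.1/10) + 10^(67.2/10) + 10^(85.4/10) + 10^(96.1/10) = 4.477e+09.
L_total = 10·log₁₀(4.477e+09) = 96.51 dB SPL.

96.5 dB SPL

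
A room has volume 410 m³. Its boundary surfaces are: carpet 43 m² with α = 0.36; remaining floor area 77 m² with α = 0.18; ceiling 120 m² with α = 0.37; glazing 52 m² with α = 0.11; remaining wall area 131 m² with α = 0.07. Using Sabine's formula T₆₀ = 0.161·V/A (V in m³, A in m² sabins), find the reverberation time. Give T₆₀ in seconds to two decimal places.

0.74 s

Total absorption A = 43·0.36 + 77·0.18 + 120·0.37 + 52·0.11 + 131·0.07 = 88.63 m² sabins.
T₆₀ = 0.161 × 410 / 88.63 = 0.745 s.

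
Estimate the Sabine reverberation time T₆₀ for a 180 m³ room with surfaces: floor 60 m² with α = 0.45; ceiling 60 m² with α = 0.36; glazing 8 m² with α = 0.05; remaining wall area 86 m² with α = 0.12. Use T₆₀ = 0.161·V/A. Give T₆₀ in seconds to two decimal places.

Total absorption A = 60·0.45 + 60·0.36 + 8·0.05 + 86·0.12 = 59.32 m² sabins.
T₆₀ = 0.161 × 180 / 59.32 = 0.489 s.

0.49 s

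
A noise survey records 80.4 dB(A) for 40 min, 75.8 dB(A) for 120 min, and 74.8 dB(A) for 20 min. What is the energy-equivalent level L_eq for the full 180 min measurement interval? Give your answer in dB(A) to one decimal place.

77.2 dB(A)

The energy average is taken in the linear domain: L_eq = 10·log₁₀[(Σ tᵢ·10^(Lᵢ/10))/T], T = 180 min.
Σ tᵢ·10^(Lᵢ/10) = 40·10^(80.4/10) + 120·10^(75.8/10) + 20·10^(74.8/10) = 9.552e+09.
L_eq = 10·log₁₀(9.552e+09/180) = 77.25 dB(A).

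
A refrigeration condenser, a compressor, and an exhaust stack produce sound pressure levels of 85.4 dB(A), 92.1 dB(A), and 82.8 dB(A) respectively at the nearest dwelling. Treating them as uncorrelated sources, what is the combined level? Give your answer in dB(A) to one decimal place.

93.3 dB(A)

For uncorrelated sources the intensities add, so convert each level to linear form, sum, and take 10·log₁₀ of the total.
Σ 10^(L/10) = 10^(85.4/10) + 10^(92.1/10) + 10^(82.8/10) = 2.159e+09.
L_total = 10·log₁₀(2.159e+09) = 93.34 dB(A).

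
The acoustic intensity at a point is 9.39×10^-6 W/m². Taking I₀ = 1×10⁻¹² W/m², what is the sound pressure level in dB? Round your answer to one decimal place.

L = 10·log₁₀(I/I₀) = 10·log₁₀(9.39×10^-6/10⁻¹²) = 10·log₁₀(9.39×10^6).
L = 10·(0.9727 + 6) = 69.73 dB.

69.7 dB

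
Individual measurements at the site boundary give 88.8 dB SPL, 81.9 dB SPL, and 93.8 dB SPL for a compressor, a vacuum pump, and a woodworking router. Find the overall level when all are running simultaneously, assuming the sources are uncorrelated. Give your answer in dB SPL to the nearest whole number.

95 dB SPL

Incoherent sources combine by intensity addition: L_total = 10·log₁₀(Σ 10^(L_i/10)).
Σ 10^(L/10) = 10^(88.8/10) + 10^(81.9/10) + 10^(93.8/10) = 3.312e+09.
L_total = 10·log₁₀(3.312e+09) = 95.20 dB SPL.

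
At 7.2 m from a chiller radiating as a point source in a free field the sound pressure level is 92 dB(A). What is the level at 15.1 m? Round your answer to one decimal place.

85.6 dB(A)

Point-source attenuation: ΔL = 20·log₁₀(r₂/r₁) = 20·log₁₀(15.1/7.2) = 6.433 dB.
L₂ = 92 − 20·log₁₀(15.1/7.2) = 92 − 6.433 = 85.57 dB(A).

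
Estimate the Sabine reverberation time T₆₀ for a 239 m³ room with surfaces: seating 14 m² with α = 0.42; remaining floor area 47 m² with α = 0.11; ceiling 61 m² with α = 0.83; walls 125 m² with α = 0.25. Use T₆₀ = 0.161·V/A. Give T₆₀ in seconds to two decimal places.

0.41 s

Summing Sᵢαᵢ: 14·0.42 + 47·0.11 + 61·0.83 + 125·0.25 = 92.93 m².
T₆₀ = 0.161 × 239 / 92.93 = 0.414 s.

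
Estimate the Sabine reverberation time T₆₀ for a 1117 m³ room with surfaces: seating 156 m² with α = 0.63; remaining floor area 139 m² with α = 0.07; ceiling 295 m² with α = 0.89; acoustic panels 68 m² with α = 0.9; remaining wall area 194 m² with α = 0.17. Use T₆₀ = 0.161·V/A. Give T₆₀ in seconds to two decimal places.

0.39 s

Summing Sᵢαᵢ: 156·0.63 + 139·0.07 + 295·0.89 + 68·0.9 + 194·0.17 = 464.74 m².
T₆₀ = 0.161 × 1117 / 464.74 = 0.387 s.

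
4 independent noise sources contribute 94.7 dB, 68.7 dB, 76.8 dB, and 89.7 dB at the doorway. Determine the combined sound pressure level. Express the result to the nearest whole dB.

Incoherent sources combine by intensity addition: L_total = 10·log₁₀(Σ 10^(L_i/10)).
Σ 10^(L/10) = 10^(94.7/10) + 10^(68.7/10) + 10^(76.8/10) + 10^(89.7/10) = 3.940e+09.
L_total = 10·log₁₀(3.940e+09) = 95.95 dB.

96 dB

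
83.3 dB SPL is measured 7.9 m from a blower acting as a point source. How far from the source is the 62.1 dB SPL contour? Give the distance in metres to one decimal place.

90.7 m

Point-source spreading drops the level by 20·log₁₀(r₂/r₁); inverting, r₂/r₁ = 10^(ΔL/20).
r₂ = 7.9·10^((83.3−62.1)/20) = 7.9·10^(21.2/20) = 90.70 m.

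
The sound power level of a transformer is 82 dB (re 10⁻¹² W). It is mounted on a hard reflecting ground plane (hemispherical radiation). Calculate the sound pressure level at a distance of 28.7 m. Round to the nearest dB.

45 dB

L_p = L_w − 10·log₁₀(2π·r²) with r = 28.7 m.
2π·r² = 5175 m², 10·log₁₀ of that is 37.139 dB.
L_p = 82 − 37.139 = 44.86 dB.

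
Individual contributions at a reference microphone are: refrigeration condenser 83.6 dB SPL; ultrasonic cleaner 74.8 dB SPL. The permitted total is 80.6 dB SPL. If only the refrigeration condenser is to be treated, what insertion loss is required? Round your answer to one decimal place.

4.3 dB

Fixed contribution from the other source: Σ 10^(L/10) = 10^(74.8/10) = 3.020e+07 (74.80 dB SPL).
To meet 80.6 dB SPL overall, the treated refrigeration condenser may contribute at most 10^(80.6/10) − 3.020e+07 = 8.462e+07, i.e. 79.27 dB SPL.
Required insertion loss = 83.6 − 79.27 = 4.33 dB.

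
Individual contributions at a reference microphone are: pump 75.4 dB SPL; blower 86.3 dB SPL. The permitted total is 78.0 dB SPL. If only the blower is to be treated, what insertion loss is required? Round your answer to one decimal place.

11.8 dB

Fixed contribution from the other source: Σ 10^(L/10) = 10^(75.4/10) = 3.467e+07 (75.40 dB SPL).
The limit corresponds to 10^(78.0/10) = 6.310e+07; subtracting the fixed part leaves 2.842e+07 for the blower, i.e. 74.54 dB SPL.
So the blower must be reduced from 86.3 to 74.54 dB SPL: IL = 11.76 dB.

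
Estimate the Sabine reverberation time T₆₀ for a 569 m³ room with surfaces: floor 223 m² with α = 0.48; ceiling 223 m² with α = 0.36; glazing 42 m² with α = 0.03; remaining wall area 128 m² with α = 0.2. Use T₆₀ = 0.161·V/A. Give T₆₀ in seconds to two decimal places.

0.43 s

Summing Sᵢαᵢ: 223·0.48 + 223·0.36 + 42·0.03 + 128·0.2 = 214.18 m².
T₆₀ = 0.161 × 569 / 214.18 = 0.428 s.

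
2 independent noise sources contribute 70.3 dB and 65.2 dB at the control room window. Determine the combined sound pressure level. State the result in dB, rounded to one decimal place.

Incoherent sources combine by intensity addition: L_total = 10·log₁₀(Σ 10^(L_i/10)).
Σ 10^(L/10) = 10^(70.3/10) + 10^(65.2/10) = 1.403e+07.
L_total = 10·log₁₀(1.403e+07) = 71.47 dB.

71.5 dB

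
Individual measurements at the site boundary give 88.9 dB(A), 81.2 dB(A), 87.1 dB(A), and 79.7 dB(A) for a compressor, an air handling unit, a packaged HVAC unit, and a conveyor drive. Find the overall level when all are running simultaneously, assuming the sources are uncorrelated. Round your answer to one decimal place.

91.8 dB(A)

For uncorrelated sources the intensities add, so convert each level to linear form, sum, and take 10·log₁₀ of the total.
Σ 10^(L/10) = 10^(88.9/10) + 10^(81.2/10) + 10^(87.1/10) + 10^(79.7/10) = 1.514e+09.
L_total = 10·log₁₀(1.514e+09) = 91.80 dB(A).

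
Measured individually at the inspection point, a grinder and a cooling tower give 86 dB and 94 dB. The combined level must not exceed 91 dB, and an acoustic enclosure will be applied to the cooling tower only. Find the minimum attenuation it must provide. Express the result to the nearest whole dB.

5 dB

Fixed contribution from the other source: Σ 10^(L/10) = 10^(86/10) = 3.981e+08 (86.00 dB).
The limit corresponds to 10^(91/10) = 1.259e+09; subtracting the fixed part leaves 8.608e+08 for the cooling tower, i.e. 89.35 dB.
So the cooling tower must be reduced from 94 to 89.35 dB: IL = 4.65 dB.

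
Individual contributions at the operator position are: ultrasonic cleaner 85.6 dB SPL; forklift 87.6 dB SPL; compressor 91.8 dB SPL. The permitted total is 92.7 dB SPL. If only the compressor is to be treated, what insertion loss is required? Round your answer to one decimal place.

2.1 dB

Fixed contribution from the other sources: Σ 10^(L/10) = 10^(85.6/10) + 10^(87.6/10) = 9.385e+08 (89.72 dB SPL).
The limit corresponds to 10^(92.7/10) = 1.862e+09; subtracting the fixed part leaves 9.236e+08 for the compressor, i.e. 89.65 dB SPL.
Required insertion loss = 91.8 − 89.65 = 2.15 dB.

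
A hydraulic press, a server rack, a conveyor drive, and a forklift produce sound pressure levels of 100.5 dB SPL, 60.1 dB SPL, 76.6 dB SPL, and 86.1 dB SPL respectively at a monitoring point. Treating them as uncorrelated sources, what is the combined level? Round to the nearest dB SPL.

For uncorrelated sources the intensities add, so convert each level to linear form, sum, and take 10·log₁₀ of the total.
Σ 10^(L/10) = 10^(100.5/10) + 10^(60.1/10) + 10^(76.6/10) + 10^(86.1/10) = 1.167e+10.
L_total = 10·log₁₀(1.167e+10) = 100.67 dB SPL.

101 dB SPL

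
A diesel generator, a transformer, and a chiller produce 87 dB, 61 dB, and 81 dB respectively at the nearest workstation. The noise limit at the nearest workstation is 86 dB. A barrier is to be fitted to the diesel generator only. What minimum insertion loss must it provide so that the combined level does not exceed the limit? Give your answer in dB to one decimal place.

Fixed contribution from the other sources: Σ 10^(L/10) = 10^(61/10) + 10^(81/10) = 1.272e+08 (81.04 dB).
The limit corresponds to 10^(86/10) = 3.981e+08; subtracting the fixed part leaves 2.710e+08 for the diesel generator, i.e. 84.33 dB.
Required insertion loss = 87 − 84.33 = 2.67 dB.

2.7 dB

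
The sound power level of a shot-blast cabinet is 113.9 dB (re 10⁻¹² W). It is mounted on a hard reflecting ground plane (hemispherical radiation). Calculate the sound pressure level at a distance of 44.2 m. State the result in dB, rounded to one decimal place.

L_p = L_w − 10·log₁₀(2π·r²) with r = 44.2 m.
2π·r² = 1.228e+04 m², 10·log₁₀ of that is 40.890 dB.
L_p = 113.9 − 40.890 = 73.01 dB.

73.0 dB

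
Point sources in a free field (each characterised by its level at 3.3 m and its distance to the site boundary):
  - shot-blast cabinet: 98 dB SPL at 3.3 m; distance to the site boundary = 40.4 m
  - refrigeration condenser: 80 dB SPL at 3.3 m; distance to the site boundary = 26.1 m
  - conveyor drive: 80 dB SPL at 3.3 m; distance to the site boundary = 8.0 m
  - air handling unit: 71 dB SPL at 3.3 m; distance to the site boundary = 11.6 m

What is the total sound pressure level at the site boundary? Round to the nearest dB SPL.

Propagate each source to the receiver with L = L_ref − 20·log₁₀(r/r_ref), then add intensities.
shot-blast cabinet: 98 − 20·log₁₀(40.4/3.3) = 98 − 21.76 = 76.24 dB SPL.
refrigeration condenser: 80 − 20·log₁₀(26.1/3.3) = 80 − 17.96 = 62.04 dB SPL.
conveyor drive: 80 − 20·log₁₀(8.0/3.3) = 80 − 7.69 = 72.31 dB SPL.
air handling unit: 71 − 20·log₁₀(11.6/3.3) = 71 − 10.92 = 60.08 dB SPL.
Σ 10^(L/10) = 6.173e+07 → L_total = 10·log₁₀(6.173e+07) = 77.91 dB SPL.

78 dB SPL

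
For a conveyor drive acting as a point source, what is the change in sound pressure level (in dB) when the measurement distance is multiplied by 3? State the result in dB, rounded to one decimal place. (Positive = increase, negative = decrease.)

-9.5 dB

A point source loses 6 dB per doubling of distance; generally ΔL = −20·log₁₀(r₂/r₁).
ΔL = −20·log₁₀(3) = -9.54 dB.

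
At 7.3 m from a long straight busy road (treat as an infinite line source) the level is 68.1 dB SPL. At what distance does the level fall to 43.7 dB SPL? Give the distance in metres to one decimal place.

2010.6 m

Line-source spreading drops the level by 10·log₁₀(r₂/r₁); inverting, r₂/r₁ = 10^(ΔL/10).
r₂ = 7.3·10^((68.1−43.7)/10) = 7.3·10^(24.4/10) = 2010.59 m.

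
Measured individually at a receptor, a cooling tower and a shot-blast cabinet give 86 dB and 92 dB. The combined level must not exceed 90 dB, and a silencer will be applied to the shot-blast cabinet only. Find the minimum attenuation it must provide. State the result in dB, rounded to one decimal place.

4.2 dB

The untreated sources together contribute 10^(86/10) = 3.981e+08, i.e. 86.00 dB.
To meet 90 dB overall, the treated shot-blast cabinet may contribute at most 10^(90/10) − 3.981e+08 = 6.019e+08, i.e. 87.80 dB.
Required insertion loss = 92 − 87.80 = 4.20 dB.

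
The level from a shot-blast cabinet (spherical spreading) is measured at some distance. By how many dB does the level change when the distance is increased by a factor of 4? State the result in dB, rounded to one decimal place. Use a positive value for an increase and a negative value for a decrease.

With spherical spreading the level changes by −20·log₁₀(r₂/r₁).
ΔL = −20·log₁₀(4) = -12.04 dB.

-12.0 dB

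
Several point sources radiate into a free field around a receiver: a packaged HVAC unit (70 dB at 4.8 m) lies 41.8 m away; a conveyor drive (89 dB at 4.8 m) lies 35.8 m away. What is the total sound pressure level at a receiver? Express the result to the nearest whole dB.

First find each source's level at the receiver (point-source: −20·log₁₀(r/r_ref)), then combine on an intensity basis.
packaged HVAC unit: 70 − 20·log₁₀(41.8/4.8) = 70 − 18.80 = 51.20 dB.
conveyor drive: 89 − 20·log₁₀(35.8/4.8) = 89 − 17.45 = 71.55 dB.
Σ 10^(L/10) = 1.441e+07 → L_total = 10·log₁₀(1.441e+07) = 71.59 dB.

72 dB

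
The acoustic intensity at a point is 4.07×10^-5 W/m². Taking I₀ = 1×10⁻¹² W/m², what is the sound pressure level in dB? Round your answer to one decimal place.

L = 10·log₁₀(I/I₀) = 10·log₁₀(4.07×10^-5/10⁻¹²) = 10·log₁₀(4.07×10^7).
L = 10·(0.6096 + 7) = 76.10 dB.

76.1 dB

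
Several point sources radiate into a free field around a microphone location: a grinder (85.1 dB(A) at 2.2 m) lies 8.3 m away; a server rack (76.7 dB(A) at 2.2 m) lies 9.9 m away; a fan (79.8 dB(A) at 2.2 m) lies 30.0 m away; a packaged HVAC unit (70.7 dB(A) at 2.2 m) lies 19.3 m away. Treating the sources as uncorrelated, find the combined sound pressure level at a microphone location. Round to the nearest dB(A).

74 dB(A)

Apply inverse-square spreading to bring every level to the receiver, then sum 10^(L/10).
grinder: 85.1 − 20·log₁₀(8.3/2.2) = 85.1 − 11.53 = 73.57 dB(A).
server rack: 76.7 − 20·log₁₀(9.9/2.2) = 76.7 − 13.06 = 63.64 dB(A).
fan: 79.8 − 20·log₁₀(30.0/2.2) = 79.8 − 22.69 = 57.11 dB(A).
packaged HVAC unit: 70.7 − 20·log₁₀(19.3/2.2) = 70.7 − 18.86 = 51.84 dB(A).
Σ 10^(L/10) = 2.571e+07 → L_total = 10·log₁₀(2.571e+07) = 74.10 dB(A).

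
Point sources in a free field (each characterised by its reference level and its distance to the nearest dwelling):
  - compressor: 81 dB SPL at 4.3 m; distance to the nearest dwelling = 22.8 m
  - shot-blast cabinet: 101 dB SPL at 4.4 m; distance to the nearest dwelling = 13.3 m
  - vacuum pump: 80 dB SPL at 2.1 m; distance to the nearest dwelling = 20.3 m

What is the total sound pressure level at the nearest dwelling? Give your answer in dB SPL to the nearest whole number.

Propagate each source to the receiver with L = L_ref − 20·log₁₀(r/r_ref), then add intensities.
compressor: 81 − 20·log₁₀(22.8/4.3) = 81 − 14.49 = 66.51 dB SPL.
shot-blast cabinet: 101 − 20·log₁₀(13.3/4.4) = 101 − 9.61 = 91.39 dB SPL.
vacuum pump: 80 − 20·log₁₀(20.3/2.1) = 80 − 19.71 = 60.29 dB SPL.
Σ 10^(L/10) = 1.383e+09 → L_total = 10·log₁₀(1.383e+09) = 91.41 dB SPL.

91 dB SPL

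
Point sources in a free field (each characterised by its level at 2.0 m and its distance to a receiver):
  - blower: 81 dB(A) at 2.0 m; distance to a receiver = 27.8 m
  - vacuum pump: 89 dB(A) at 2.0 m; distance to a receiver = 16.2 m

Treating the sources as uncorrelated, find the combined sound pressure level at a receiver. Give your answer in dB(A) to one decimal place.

Apply inverse-square spreading to bring every level to the receiver, then sum 10^(L/10).
blower: 81 − 20·log₁₀(27.8/2.0) = 81 − 22.86 = 58.14 dB(A).
vacuum pump: 89 − 20·log₁₀(16.2/2.0) = 89 − 18.17 = 70.83 dB(A).
Σ 10^(L/10) = 1.276e+07 → L_total = 10·log₁₀(1.276e+07) = 71.06 dB(A).

71.1 dB(A)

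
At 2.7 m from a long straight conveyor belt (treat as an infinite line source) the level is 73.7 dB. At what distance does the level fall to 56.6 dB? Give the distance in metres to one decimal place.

138.5 m

Line-source spreading drops the level by 10·log₁₀(r₂/r₁); inverting, r₂/r₁ = 10^(ΔL/10).
r₂ = 2.7·10^((73.7−56.6)/10) = 2.7·10^(17.1/10) = 138.47 m.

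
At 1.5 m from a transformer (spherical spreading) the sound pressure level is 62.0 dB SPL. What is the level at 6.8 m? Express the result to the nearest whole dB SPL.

Point-source attenuation: ΔL = 20·log₁₀(r₂/r₁) = 20·log₁₀(6.8/1.5) = 13.128 dB.
L₂ = 62.0 − 20·log₁₀(6.8/1.5) = 62.0 − 13.128 = 48.87 dB SPL.

49 dB SPL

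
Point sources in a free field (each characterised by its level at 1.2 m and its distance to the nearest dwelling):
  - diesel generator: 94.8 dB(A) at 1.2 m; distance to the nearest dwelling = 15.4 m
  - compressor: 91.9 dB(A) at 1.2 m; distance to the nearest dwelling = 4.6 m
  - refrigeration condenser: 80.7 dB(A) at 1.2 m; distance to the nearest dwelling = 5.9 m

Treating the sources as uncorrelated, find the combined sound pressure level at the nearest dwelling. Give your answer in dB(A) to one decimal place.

First find each source's level at the receiver (point-source: −20·log₁₀(r/r_ref)), then combine on an intensity basis.
diesel generator: 94.8 − 20·log₁₀(15.4/1.2) = 94.8 − 22.17 = 72.63 dB(A).
compressor: 91.9 − 20·log₁₀(4.6/1.2) = 91.9 − 11.67 = 80.23 dB(A).
refrigeration condenser: 80.7 − 20·log₁₀(5.9/1.2) = 80.7 − 13.83 = 66.87 dB(A).
Σ 10^(L/10) = 1.286e+08 → L_total = 10·log₁₀(1.286e+08) = 81.09 dB(A).

81.1 dB(A)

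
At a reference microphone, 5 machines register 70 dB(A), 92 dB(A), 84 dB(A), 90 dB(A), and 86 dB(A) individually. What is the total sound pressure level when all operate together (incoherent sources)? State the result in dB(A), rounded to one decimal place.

For uncorrelated sources the intensities add, so convert each level to linear form, sum, and take 10·log₁₀ of the total.
Σ 10^(L/10) = 10^(70/10) + 10^(92/10) + 10^(84/10) + 10^(90/10) + 10^(86/10) = 3.244e+09.
L_total = 10·log₁₀(3.244e+09) = 95.11 dB(A).

95.1 dB(A)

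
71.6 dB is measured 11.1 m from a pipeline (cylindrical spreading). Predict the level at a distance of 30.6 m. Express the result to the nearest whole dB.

67 dB

For a line source, L₂ = L₁ − 10·log₁₀(r₂/r₁).
L₂ = 71.6 − 10·log₁₀(30.6/11.1) = 71.6 − 4.404 = 67.20 dB.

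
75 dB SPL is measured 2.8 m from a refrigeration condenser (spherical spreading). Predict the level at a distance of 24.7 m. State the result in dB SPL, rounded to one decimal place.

Spherical spreading from a point source gives a 20·log₁₀(r₂/r₁) drop.
L₂ = 75 − 20·log₁₀(24.7/2.8) = 75 − 18.911 = 56.09 dB SPL.

56.1 dB SPL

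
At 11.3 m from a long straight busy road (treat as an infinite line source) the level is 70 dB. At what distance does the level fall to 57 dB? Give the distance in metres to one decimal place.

225.5 m

Line-source spreading drops the level by 10·log₁₀(r₂/r₁); inverting, r₂/r₁ = 10^(ΔL/10).
r₂ = 11.3·10^((70−57)/10) = 11.3·10^(13.0/10) = 225.46 m.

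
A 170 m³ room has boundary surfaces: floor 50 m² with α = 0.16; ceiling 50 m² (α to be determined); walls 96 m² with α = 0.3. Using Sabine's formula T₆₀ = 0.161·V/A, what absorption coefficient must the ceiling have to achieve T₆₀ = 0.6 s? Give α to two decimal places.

A = 0.161·V/T₆₀ = 0.161·170/0.6 = 45.62 m² sabins.
Absorption from the other surfaces = 50·0.16 + 96·0.3 = 36.80 m², so the ceiling must supply 8.82 m² over 50 m².
α = 8.82/50 = 0.176.

0.18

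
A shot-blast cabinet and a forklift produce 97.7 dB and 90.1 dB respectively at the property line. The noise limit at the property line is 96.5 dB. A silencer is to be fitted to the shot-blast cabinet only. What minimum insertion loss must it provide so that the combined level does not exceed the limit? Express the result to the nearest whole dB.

Everything except the shot-blast cabinet sums to 10^(90.1/10) = 1.023e+09 in linear terms, 90.10 dB.
To meet 96.5 dB overall, the treated shot-blast cabinet may contribute at most 10^(96.5/10) − 1.023e+09 = 3.444e+09, i.e. 95.37 dB.
So the shot-blast cabinet must be reduced from 97.7 to 95.37 dB: IL = 2.33 dB.

2 dB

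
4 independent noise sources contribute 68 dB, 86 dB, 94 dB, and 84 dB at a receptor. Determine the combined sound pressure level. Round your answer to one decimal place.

For uncorrelated sources the intensities add, so convert each level to linear form, sum, and take 10·log₁₀ of the total.
Σ 10^(L/10) = 10^(68/10) + 10^(86/10) + 10^(94/10) + 10^(84/10) = 3.167e+09.
L_total = 10·log₁₀(3.167e+09) = 95.01 dB.

95.0 dB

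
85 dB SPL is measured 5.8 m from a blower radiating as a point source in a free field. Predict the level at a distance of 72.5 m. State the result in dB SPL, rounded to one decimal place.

Spherical spreading from a point source gives a 20·log₁₀(r₂/r₁) drop.
L₂ = 85 − 20·log₁₀(72.5/5.8) = 85 − 21.938 = 63.06 dB SPL.

63.1 dB SPL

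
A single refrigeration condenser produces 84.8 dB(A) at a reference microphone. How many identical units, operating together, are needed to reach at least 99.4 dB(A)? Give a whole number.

29

The shortfall is 99.4 − 84.8 = 14.6 dB, and N units add 10·log₁₀ N, so need 10·log₁₀ N ≥ 14.6.
N ≥ 10^(14.6/10) = 28.840, so N = 29.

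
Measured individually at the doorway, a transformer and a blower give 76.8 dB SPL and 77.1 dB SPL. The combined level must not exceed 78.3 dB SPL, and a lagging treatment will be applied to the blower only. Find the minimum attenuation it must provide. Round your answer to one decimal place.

Fixed contribution from the other source: Σ 10^(L/10) = 10^(76.8/10) = 4.786e+07 (76.80 dB SPL).
The limit corresponds to 10^(78.3/10) = 6.761e+07; subtracting the fixed part leaves 1.975e+07 for the blower, i.e. 72.95 dB SPL.
Required insertion loss = 77.1 − 72.95 = 4.15 dB.

4.1 dB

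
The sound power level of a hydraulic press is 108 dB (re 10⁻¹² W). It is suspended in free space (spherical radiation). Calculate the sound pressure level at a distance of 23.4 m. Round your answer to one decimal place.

Free-field spherical radiation: L_p = L_w − 10·log₁₀(4π·r²), r = 23.4 m.
4π·r² = 6881 m², 10·log₁₀ of that is 38.376 dB.
L_p = 108 − 38.376 = 69.62 dB.

69.6 dB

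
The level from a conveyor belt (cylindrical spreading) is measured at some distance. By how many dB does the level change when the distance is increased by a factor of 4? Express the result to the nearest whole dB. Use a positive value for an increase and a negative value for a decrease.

-6 dB

Line-source spreading: ΔL = −10·log₁₀(r₂/r₁).
ΔL = −10·log₁₀(4) = -6.02 dB.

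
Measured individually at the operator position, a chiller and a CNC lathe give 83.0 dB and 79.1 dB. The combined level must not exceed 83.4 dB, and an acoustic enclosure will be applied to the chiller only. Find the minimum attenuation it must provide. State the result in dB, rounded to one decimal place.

1.6 dB

The untreated sources together contribute 10^(79.1/10) = 8.128e+07, i.e. 79.10 dB.
To meet 83.4 dB overall, the treated chiller may contribute at most 10^(83.4/10) − 8.128e+07 = 1.375e+08, i.e. 81.38 dB.
Required insertion loss = 83.0 − 81.38 = 1.62 dB.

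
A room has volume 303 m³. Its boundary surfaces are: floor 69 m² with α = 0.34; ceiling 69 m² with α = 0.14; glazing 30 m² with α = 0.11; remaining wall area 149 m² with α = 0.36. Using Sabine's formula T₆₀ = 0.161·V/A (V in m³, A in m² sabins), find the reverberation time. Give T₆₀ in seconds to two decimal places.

0.54 s

Summing Sᵢαᵢ: 69·0.34 + 69·0.14 + 30·0.11 + 149·0.36 = 90.06 m².
T₆₀ = 0.161·V/A = 0.161·303/90.06 = 0.542 s.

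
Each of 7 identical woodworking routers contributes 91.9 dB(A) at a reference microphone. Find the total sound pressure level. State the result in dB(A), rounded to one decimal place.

With 7 equal, uncorrelated contributions the intensity is 7× that of one unit, giving a rise of 10·log₁₀ 7.
L_total = 91.9 + 10·log₁₀(7) = 91.9 + 8.451 = 100.35 dB(A).

100.4 dB(A)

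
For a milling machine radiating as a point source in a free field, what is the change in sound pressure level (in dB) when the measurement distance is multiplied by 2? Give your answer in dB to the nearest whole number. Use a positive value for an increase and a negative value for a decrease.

-6 dB

With spherical spreading the level changes by −20·log₁₀(r₂/r₁).
ΔL = −20·log₁₀(2) = -6.02 dB.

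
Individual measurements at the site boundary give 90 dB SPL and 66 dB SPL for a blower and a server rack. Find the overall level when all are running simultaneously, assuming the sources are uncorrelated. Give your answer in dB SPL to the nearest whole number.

90 dB SPL

For uncorrelated sources the intensities add, so convert each level to linear form, sum, and take 10·log₁₀ of the total.
Σ 10^(L/10) = 10^(90/10) + 10^(66/10) = 1.004e+09.
L_total = 10·log₁₀(1.004e+09) = 90.02 dB SPL.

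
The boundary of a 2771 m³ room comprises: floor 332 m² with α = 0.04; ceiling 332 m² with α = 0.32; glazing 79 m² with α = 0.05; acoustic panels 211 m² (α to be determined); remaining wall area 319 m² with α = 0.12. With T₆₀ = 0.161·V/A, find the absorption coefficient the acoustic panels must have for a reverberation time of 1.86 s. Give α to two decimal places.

Required total absorption A = 0.161·2771/1.86 = 239.86 m².
Absorption from the other surfaces = 332·0.04 + 332·0.32 + 79·0.05 + 319·0.12 = 161.75 m², so the acoustic panels must supply 78.11 m² over 211 m².
α = 78.11/211 = 0.370.

0.37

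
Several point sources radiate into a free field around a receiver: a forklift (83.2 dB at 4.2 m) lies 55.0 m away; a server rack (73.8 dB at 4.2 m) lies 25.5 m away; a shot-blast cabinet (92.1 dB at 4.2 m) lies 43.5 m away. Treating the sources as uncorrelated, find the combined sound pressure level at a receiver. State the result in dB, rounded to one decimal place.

72.3 dB

Propagate each source to the receiver with L = L_ref − 20·log₁₀(r/r_ref), then add intensities.
forklift: 83.2 − 20·log₁₀(55.0/4.2) = 83.2 − 22.34 = 60.86 dB.
server rack: 73.8 − 20·log₁₀(25.5/4.2) = 73.8 − 15.67 = 58.13 dB.
shot-blast cabinet: 92.1 − 20·log₁₀(43.5/4.2) = 92.1 − 20.30 = 71.80 dB.
Σ 10^(L/10) = 1.699e+07 → L_total = 10·log₁₀(1.699e+07) = 72.30 dB.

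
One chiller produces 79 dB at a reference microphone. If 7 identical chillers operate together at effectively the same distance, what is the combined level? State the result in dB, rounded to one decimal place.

N identical incoherent sources raise the level by 10·log₁₀ N.
L_total = 79 + 10·log₁₀(7) = 79 + 8.451 = 87.45 dB.

87.5 dB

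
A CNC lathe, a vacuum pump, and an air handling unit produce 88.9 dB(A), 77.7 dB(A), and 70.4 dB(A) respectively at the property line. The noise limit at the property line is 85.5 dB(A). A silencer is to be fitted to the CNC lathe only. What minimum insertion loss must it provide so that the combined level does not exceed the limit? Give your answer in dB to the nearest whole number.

The untreated sources together contribute 10^(77.7/10) + 10^(70.4/10) = 6.985e+07, i.e. 78.44 dB(A).
To meet 85.5 dB(A) overall, the treated CNC lathe may contribute at most 10^(85.5/10) − 6.985e+07 = 2.850e+08, i.e. 84.55 dB(A).
Required insertion loss = 88.9 − 84.55 = 4.35 dB.

4 dB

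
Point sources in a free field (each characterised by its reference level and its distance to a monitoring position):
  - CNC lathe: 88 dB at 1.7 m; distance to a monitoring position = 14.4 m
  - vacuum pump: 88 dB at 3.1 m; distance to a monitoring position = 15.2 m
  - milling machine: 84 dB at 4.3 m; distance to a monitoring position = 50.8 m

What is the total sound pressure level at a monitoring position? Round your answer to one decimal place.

Apply inverse-square spreading to bring every level to the receiver, then sum 10^(L/10).
CNC lathe: 88 − 20·log₁₀(14.4/1.7) = 88 − 18.56 = 69.44 dB.
vacuum pump: 88 − 20·log₁₀(15.2/3.1) = 88 − 13.81 = 74.19 dB.
milling machine: 84 − 20·log₁₀(50.8/4.3) = 84 − 21.45 = 62.55 dB.
Σ 10^(L/10) = 3.684e+07 → L_total = 10·log₁₀(3.684e+07) = 75.66 dB.

75.7 dB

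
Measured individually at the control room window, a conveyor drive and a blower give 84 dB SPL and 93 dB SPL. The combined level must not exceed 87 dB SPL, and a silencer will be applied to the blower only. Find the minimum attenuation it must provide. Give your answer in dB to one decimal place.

The untreated sources together contribute 10^(84/10) = 2.512e+08, i.e. 84.00 dB SPL.
To meet 87 dB SPL overall, the treated blower may contribute at most 10^(87/10) − 2.512e+08 = 2.500e+08, i.e. 83.98 dB SPL.
Required insertion loss = 93 − 83.98 = 9.02 dB.

9.0 dB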